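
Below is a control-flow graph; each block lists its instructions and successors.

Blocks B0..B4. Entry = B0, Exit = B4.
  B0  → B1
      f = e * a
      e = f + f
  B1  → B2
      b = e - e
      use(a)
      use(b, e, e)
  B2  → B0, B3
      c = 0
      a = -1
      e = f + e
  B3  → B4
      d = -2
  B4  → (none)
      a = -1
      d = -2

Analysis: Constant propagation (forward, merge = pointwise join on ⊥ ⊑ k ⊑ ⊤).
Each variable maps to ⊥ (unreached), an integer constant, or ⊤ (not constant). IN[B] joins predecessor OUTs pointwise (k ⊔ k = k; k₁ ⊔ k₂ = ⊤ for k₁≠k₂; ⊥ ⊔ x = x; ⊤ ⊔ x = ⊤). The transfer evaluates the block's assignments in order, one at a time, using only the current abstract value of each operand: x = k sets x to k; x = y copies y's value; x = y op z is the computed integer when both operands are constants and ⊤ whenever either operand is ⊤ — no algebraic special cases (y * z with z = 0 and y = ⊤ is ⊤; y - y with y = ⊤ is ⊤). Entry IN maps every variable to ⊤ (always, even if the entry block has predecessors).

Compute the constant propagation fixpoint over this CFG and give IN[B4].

Fixpoint table:
  B0:  IN=(all ⊤)  OUT=(all ⊤)
  B1:  IN=(all ⊤)  OUT=(all ⊤)
  B2:  IN=(all ⊤)  OUT={a:-1, c:0; rest ⊤}
  B3:  IN={a:-1, c:0; rest ⊤}  OUT={a:-1, c:0, d:-2; rest ⊤}
  B4:  IN={a:-1, c:0, d:-2; rest ⊤}  OUT={a:-1, c:0, d:-2; rest ⊤}

Merge at B4: IN[B4] = OUT[B3] = {a: -1, b: ⊤, c: 0, d: -2, e: ⊤, f: ⊤}

Answer: {a: -1, b: ⊤, c: 0, d: -2, e: ⊤, f: ⊤}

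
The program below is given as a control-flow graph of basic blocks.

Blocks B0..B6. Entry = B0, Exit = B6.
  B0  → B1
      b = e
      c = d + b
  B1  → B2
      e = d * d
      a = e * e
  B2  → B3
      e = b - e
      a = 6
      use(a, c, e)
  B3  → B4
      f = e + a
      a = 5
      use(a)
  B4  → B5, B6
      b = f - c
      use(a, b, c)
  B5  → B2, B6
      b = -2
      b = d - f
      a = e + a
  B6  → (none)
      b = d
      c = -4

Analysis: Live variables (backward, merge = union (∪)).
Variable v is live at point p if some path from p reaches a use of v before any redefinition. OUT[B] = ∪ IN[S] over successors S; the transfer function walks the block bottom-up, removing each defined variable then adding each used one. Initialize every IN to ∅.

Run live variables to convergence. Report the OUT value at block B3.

Answer: {a, c, d, e, f}

Trace:
Converged values:
  B0:  IN={d, e}  OUT={b, c, d}
  B1:  IN={b, c, d}  OUT={b, c, d, e}
  B2:  IN={b, c, d, e}  OUT={a, c, d, e}
  B3:  IN={a, c, d, e}  OUT={a, c, d, e, f}
  B4:  IN={a, c, d, e, f}  OUT={a, c, d, e, f}
  B5:  IN={a, c, d, e, f}  OUT={b, c, d, e}
  B6:  IN={d}  OUT={}

Merge at B3: OUT[B3] = IN[B4] = {a, c, d, e, f}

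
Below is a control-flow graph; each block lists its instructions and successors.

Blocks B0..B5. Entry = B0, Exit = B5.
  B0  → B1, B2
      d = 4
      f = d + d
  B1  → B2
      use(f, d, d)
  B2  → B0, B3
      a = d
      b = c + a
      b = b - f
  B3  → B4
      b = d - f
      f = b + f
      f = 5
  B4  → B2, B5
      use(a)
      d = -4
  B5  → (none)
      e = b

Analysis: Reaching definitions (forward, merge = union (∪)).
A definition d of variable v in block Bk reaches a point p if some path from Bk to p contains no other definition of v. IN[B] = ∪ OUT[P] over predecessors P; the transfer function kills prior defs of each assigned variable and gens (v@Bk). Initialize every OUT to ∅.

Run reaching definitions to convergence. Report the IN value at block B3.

Fixpoint table:
  B0:   IN={a@B2, b@B2, d@B0, d@B4, f@B0, f@B3}   OUT={a@B2, b@B2, d@B0, f@B0}
  B1:   IN={a@B2, b@B2, d@B0, f@B0}   OUT={a@B2, b@B2, d@B0, f@B0}
  B2:   IN={a@B2, b@B2, b@B3, d@B0, d@B4, f@B0, f@B3}   OUT={a@B2, b@B2, d@B0, d@B4, f@B0, f@B3}
  B3:   IN={a@B2, b@B2, d@B0, d@B4, f@B0, f@B3}   OUT={a@B2, b@B3, d@B0, d@B4, f@B3}
  B4:   IN={a@B2, b@B3, d@B0, d@B4, f@B3}   OUT={a@B2, b@B3, d@B4, f@B3}
  B5:   IN={a@B2, b@B3, d@B4, f@B3}   OUT={a@B2, b@B3, d@B4, e@B5, f@B3}

Merge at B3: IN[B3] = OUT[B2] = {a@B2, b@B2, d@B0, d@B4, f@B0, f@B3}

Answer: {a@B2, b@B2, d@B0, d@B4, f@B0, f@B3}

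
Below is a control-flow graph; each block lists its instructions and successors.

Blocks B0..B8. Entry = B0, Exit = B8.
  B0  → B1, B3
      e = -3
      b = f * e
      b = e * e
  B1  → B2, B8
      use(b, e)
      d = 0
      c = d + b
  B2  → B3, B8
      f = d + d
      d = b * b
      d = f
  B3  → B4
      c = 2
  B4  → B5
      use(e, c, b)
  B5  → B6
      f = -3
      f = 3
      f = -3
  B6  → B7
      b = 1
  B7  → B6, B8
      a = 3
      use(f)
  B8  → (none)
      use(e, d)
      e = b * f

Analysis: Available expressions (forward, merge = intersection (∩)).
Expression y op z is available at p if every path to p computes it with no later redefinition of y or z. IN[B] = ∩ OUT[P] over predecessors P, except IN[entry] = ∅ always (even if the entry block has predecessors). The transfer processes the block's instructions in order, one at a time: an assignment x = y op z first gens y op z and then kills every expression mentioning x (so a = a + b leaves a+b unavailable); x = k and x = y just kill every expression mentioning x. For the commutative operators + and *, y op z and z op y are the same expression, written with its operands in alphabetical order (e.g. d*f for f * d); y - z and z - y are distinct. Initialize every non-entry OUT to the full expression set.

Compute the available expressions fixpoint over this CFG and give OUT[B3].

Converged values:
  B0: | IN={} | OUT={e*e, e*f}
  B1: | IN={e*e, e*f} | OUT={b+d, e*e, e*f}
  B2: | IN={b+d, e*e, e*f} | OUT={b*b, e*e}
  B3: | IN={e*e} | OUT={e*e}
  B4: | IN={e*e} | OUT={e*e}
  B5: | IN={e*e} | OUT={e*e}
  B6: | IN={e*e} | OUT={e*e}
  B7: | IN={e*e} | OUT={e*e}
  B8: | IN={e*e} | OUT={b*f}

Merge at B3: IN[B3] = OUT[B0] ∩ OUT[B2] = {e*e}
Applying B3's transfer function to that IN value gives OUT[B3] (row B3 above).

Answer: {e*e}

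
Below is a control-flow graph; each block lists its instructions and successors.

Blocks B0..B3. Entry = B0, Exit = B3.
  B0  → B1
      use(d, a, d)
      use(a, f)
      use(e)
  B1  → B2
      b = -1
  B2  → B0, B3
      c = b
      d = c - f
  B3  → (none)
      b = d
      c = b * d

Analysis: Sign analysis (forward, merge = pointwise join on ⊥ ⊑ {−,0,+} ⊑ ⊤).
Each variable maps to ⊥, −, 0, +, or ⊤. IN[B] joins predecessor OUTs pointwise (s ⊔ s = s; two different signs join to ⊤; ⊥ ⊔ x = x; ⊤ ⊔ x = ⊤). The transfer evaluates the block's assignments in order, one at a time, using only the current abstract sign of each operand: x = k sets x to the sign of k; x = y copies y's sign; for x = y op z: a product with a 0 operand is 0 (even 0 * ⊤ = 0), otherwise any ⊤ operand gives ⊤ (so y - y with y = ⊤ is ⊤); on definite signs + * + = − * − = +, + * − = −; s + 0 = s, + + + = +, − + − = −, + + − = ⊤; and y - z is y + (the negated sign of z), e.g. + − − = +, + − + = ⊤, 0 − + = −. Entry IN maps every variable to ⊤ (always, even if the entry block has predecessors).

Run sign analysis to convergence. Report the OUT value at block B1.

Per-block solution:
  B0:   IN=(all ⊤)   OUT=(all ⊤)
  B1:   IN=(all ⊤)   OUT={b:-; rest ⊤}
  B2:   IN={b:-; rest ⊤}   OUT={b:-, c:-; rest ⊤}
  B3:   IN={b:-, c:-; rest ⊤}   OUT=(all ⊤)

Merge at B1: IN[B1] = OUT[B0] = {a: ⊤, b: ⊤, c: ⊤, d: ⊤, e: ⊤, f: ⊤}
Applying B1's transfer function to that IN value gives OUT[B1] (row B1 above).

Answer: {a: ⊤, b: -, c: ⊤, d: ⊤, e: ⊤, f: ⊤}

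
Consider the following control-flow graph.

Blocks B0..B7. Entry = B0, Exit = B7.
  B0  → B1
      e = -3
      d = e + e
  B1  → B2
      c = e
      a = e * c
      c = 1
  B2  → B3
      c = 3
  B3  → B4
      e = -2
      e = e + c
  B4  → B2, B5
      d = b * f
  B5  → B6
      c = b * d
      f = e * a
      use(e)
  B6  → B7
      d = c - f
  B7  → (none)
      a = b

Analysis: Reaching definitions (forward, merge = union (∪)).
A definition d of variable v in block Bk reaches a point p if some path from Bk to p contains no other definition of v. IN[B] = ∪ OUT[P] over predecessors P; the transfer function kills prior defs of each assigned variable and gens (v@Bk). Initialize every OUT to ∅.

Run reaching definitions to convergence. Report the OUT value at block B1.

Per-block solution:
  B0: | IN={} | OUT={d@B0, e@B0}
  B1: | IN={d@B0, e@B0} | OUT={a@B1, c@B1, d@B0, e@B0}
  B2: | IN={a@B1, c@B1, c@B2, d@B0, d@B4, e@B0, e@B3} | OUT={a@B1, c@B2, d@B0, d@B4, e@B0, e@B3}
  B3: | IN={a@B1, c@B2, d@B0, d@B4, e@B0, e@B3} | OUT={a@B1, c@B2, d@B0, d@B4, e@B3}
  B4: | IN={a@B1, c@B2, d@B0, d@B4, e@B3} | OUT={a@B1, c@B2, d@B4, e@B3}
  B5: | IN={a@B1, c@B2, d@B4, e@B3} | OUT={a@B1, c@B5, d@B4, e@B3, f@B5}
  B6: | IN={a@B1, c@B5, d@B4, e@B3, f@B5} | OUT={a@B1, c@B5, d@B6, e@B3, f@B5}
  B7: | IN={a@B1, c@B5, d@B6, e@B3, f@B5} | OUT={a@B7, c@B5, d@B6, e@B3, f@B5}

Merge at B1: IN[B1] = OUT[B0] = {d@B0, e@B0}
Applying B1's transfer function to that IN value gives OUT[B1] (row B1 above).

Answer: {a@B1, c@B1, d@B0, e@B0}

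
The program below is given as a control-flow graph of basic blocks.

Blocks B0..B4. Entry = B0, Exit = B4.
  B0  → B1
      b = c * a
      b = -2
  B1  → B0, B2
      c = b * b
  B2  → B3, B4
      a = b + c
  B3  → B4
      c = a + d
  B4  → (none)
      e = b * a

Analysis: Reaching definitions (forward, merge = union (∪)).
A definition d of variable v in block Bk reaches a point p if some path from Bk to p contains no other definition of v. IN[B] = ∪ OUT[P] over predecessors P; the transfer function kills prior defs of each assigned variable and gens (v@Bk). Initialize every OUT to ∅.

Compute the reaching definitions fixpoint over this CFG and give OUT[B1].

Answer: {b@B0, c@B1}

Trace:
Converged values:
  B0: | IN={b@B0, c@B1} | OUT={b@B0, c@B1}
  B1: | IN={b@B0, c@B1} | OUT={b@B0, c@B1}
  B2: | IN={b@B0, c@B1} | OUT={a@B2, b@B0, c@B1}
  B3: | IN={a@B2, b@B0, c@B1} | OUT={a@B2, b@B0, c@B3}
  B4: | IN={a@B2, b@B0, c@B1, c@B3} | OUT={a@B2, b@B0, c@B1, c@B3, e@B4}

Merge at B1: IN[B1] = OUT[B0] = {b@B0, c@B1}
Applying B1's transfer function to that IN value gives OUT[B1] (row B1 above).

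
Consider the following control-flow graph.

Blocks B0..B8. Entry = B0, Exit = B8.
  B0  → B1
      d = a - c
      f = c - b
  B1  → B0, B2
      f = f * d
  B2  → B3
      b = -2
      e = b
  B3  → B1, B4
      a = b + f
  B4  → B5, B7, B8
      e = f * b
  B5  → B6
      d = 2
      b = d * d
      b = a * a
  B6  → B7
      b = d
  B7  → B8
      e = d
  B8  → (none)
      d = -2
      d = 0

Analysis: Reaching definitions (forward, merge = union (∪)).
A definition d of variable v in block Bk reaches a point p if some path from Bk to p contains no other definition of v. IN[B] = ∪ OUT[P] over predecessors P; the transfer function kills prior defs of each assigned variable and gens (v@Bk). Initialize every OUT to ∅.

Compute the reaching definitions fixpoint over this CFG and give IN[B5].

Answer: {a@B3, b@B2, d@B0, e@B4, f@B1}

Working:
Per-block solution:
  B0: | IN={a@B3, b@B2, d@B0, e@B2, f@B1} | OUT={a@B3, b@B2, d@B0, e@B2, f@B0}
  B1: | IN={a@B3, b@B2, d@B0, e@B2, f@B0, f@B1} | OUT={a@B3, b@B2, d@B0, e@B2, f@B1}
  B2: | IN={a@B3, b@B2, d@B0, e@B2, f@B1} | OUT={a@B3, b@B2, d@B0, e@B2, f@B1}
  B3: | IN={a@B3, b@B2, d@B0, e@B2, f@B1} | OUT={a@B3, b@B2, d@B0, e@B2, f@B1}
  B4: | IN={a@B3, b@B2, d@B0, e@B2, f@B1} | OUT={a@B3, b@B2, d@B0, e@B4, f@B1}
  B5: | IN={a@B3, b@B2, d@B0, e@B4, f@B1} | OUT={a@B3, b@B5, d@B5, e@B4, f@B1}
  B6: | IN={a@B3, b@B5, d@B5, e@B4, f@B1} | OUT={a@B3, b@B6, d@B5, e@B4, f@B1}
  B7: | IN={a@B3, b@B2, b@B6, d@B0, d@B5, e@B4, f@B1} | OUT={a@B3, b@B2, b@B6, d@B0, d@B5, e@B7, f@B1}
  B8: | IN={a@B3, b@B2, b@B6, d@B0, d@B5, e@B4, e@B7, f@B1} | OUT={a@B3, b@B2, b@B6, d@B8, e@B4, e@B7, f@B1}

Merge at B5: IN[B5] = OUT[B4] = {a@B3, b@B2, d@B0, e@B4, f@B1}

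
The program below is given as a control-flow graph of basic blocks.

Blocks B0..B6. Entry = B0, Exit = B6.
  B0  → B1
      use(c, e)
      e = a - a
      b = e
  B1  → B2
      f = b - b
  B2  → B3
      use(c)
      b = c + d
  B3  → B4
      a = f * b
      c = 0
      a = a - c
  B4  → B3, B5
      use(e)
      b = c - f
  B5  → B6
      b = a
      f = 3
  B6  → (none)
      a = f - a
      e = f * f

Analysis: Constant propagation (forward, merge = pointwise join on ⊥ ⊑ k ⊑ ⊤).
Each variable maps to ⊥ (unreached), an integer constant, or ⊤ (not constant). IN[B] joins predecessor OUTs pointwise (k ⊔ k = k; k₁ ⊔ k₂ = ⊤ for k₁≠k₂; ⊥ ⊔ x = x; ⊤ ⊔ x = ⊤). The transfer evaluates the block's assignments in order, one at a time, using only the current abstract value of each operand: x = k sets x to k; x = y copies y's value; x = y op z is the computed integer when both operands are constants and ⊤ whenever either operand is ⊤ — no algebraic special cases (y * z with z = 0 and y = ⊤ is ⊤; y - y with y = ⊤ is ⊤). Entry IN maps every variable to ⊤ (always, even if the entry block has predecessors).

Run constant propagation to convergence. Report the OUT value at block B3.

Answer: {a: ⊤, b: ⊤, c: 0, d: ⊤, e: ⊤, f: ⊤}

Derivation:
Fixpoint table:
  B0:  IN=(all ⊤)  OUT=(all ⊤)
  B1:  IN=(all ⊤)  OUT=(all ⊤)
  B2:  IN=(all ⊤)  OUT=(all ⊤)
  B3:  IN=(all ⊤)  OUT={c:0; rest ⊤}
  B4:  IN={c:0; rest ⊤}  OUT={c:0; rest ⊤}
  B5:  IN={c:0; rest ⊤}  OUT={c:0, f:3; rest ⊤}
  B6:  IN={c:0, f:3; rest ⊤}  OUT={c:0, e:9, f:3; rest ⊤}

Merge at B3: IN[B3] = OUT[B2] ⊔ OUT[B4] = {a: ⊤, b: ⊤, c: ⊤, d: ⊤, e: ⊤, f: ⊤}
Applying B3's transfer function to that IN value gives OUT[B3] (row B3 above).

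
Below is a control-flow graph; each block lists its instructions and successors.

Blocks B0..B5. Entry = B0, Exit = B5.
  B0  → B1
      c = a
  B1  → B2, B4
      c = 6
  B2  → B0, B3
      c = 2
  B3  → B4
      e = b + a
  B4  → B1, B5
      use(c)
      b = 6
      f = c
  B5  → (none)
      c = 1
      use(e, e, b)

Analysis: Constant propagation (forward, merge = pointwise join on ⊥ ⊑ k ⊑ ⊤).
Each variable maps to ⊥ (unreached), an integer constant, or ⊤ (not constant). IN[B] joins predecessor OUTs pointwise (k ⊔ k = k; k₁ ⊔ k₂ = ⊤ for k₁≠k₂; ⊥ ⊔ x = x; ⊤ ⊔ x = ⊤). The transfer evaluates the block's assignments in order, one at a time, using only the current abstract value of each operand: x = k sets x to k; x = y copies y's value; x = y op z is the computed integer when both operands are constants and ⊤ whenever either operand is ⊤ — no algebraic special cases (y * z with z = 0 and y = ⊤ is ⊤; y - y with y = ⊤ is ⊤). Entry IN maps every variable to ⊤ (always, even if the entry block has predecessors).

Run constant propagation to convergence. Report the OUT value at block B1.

Answer: {a: ⊤, b: ⊤, c: 6, d: ⊤, e: ⊤, f: ⊤}

Derivation:
Converged values:
  B0:   IN=(all ⊤)   OUT=(all ⊤)
  B1:   IN=(all ⊤)   OUT={c:6; rest ⊤}
  B2:   IN={c:6; rest ⊤}   OUT={c:2; rest ⊤}
  B3:   IN={c:2; rest ⊤}   OUT={c:2; rest ⊤}
  B4:   IN=(all ⊤)   OUT={b:6; rest ⊤}
  B5:   IN={b:6; rest ⊤}   OUT={b:6, c:1; rest ⊤}

Merge at B1: IN[B1] = OUT[B0] ⊔ OUT[B4] = {a: ⊤, b: ⊤, c: ⊤, d: ⊤, e: ⊤, f: ⊤}
Applying B1's transfer function to that IN value gives OUT[B1] (row B1 above).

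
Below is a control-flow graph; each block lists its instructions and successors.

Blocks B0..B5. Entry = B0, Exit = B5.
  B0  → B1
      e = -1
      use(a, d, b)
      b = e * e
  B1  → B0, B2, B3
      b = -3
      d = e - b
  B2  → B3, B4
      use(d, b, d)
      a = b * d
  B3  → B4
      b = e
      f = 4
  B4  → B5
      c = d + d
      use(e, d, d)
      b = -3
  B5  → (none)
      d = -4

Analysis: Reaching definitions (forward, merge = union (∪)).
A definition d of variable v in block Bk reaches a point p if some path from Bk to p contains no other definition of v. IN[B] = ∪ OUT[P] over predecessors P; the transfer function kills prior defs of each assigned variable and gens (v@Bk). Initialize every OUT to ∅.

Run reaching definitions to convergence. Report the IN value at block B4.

Converged values:
  B0:  IN={b@B1, d@B1, e@B0}  OUT={b@B0, d@B1, e@B0}
  B1:  IN={b@B0, d@B1, e@B0}  OUT={b@B1, d@B1, e@B0}
  B2:  IN={b@B1, d@B1, e@B0}  OUT={a@B2, b@B1, d@B1, e@B0}
  B3:  IN={a@B2, b@B1, d@B1, e@B0}  OUT={a@B2, b@B3, d@B1, e@B0, f@B3}
  B4:  IN={a@B2, b@B1, b@B3, d@B1, e@B0, f@B3}  OUT={a@B2, b@B4, c@B4, d@B1, e@B0, f@B3}
  B5:  IN={a@B2, b@B4, c@B4, d@B1, e@B0, f@B3}  OUT={a@B2, b@B4, c@B4, d@B5, e@B0, f@B3}

Merge at B4: IN[B4] = OUT[B2] ⊔ OUT[B3] = {a@B2, b@B1, b@B3, d@B1, e@B0, f@B3}

Answer: {a@B2, b@B1, b@B3, d@B1, e@B0, f@B3}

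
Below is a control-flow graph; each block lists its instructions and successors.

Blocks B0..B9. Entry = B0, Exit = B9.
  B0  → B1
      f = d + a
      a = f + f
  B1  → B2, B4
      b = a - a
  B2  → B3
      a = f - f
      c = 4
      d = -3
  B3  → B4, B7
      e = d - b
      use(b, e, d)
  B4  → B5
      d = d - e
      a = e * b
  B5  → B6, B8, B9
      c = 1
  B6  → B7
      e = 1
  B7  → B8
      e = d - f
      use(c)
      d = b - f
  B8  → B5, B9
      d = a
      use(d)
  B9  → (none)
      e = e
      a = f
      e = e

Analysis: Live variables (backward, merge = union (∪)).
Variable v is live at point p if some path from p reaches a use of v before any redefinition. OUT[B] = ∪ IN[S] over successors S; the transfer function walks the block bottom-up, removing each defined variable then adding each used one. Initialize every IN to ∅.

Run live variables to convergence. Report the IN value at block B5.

Fixpoint table:
  B0:  IN={a, d, e}  OUT={a, d, e, f}
  B1:  IN={a, d, e, f}  OUT={b, d, e, f}
  B2:  IN={b, f}  OUT={a, b, c, d, f}
  B3:  IN={a, b, c, d, f}  OUT={a, b, c, d, e, f}
  B4:  IN={b, d, e, f}  OUT={a, b, d, e, f}
  B5:  IN={a, b, d, e, f}  OUT={a, b, c, d, e, f}
  B6:  IN={a, b, c, d, f}  OUT={a, b, c, d, f}
  B7:  IN={a, b, c, d, f}  OUT={a, b, e, f}
  B8:  IN={a, b, e, f}  OUT={a, b, d, e, f}
  B9:  IN={e, f}  OUT={}

Merge at B5: OUT[B5] = IN[B6] ⊔ IN[B8] ⊔ IN[B9] = {a, b, c, d, e, f}
Applying B5's transfer function to that OUT value gives IN[B5] (row B5 above).

Answer: {a, b, d, e, f}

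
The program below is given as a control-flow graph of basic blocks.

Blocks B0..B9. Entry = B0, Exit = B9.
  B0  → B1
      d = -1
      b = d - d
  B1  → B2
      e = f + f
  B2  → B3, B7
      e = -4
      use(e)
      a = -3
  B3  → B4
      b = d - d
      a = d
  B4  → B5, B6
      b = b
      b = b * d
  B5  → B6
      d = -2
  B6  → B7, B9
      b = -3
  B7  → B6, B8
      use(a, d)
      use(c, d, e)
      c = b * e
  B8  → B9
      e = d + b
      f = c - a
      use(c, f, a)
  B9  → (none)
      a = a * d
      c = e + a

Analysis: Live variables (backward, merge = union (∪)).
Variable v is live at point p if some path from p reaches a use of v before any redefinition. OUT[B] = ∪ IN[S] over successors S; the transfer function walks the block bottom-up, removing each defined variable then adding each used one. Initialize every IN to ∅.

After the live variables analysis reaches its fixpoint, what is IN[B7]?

Per-block solution:
  B0:  IN={c, f}  OUT={b, c, d, f}
  B1:  IN={b, c, d, f}  OUT={b, c, d}
  B2:  IN={b, c, d}  OUT={a, b, c, d, e}
  B3:  IN={c, d, e}  OUT={a, b, c, d, e}
  B4:  IN={a, b, c, d, e}  OUT={a, c, d, e}
  B5:  IN={a, c, e}  OUT={a, c, d, e}
  B6:  IN={a, c, d, e}  OUT={a, b, c, d, e}
  B7:  IN={a, b, c, d, e}  OUT={a, b, c, d, e}
  B8:  IN={a, b, c, d}  OUT={a, d, e}
  B9:  IN={a, d, e}  OUT={}

Merge at B7: OUT[B7] = IN[B6] ⊔ IN[B8] = {a, b, c, d, e}
Applying B7's transfer function to that OUT value gives IN[B7] (row B7 above).

Answer: {a, b, c, d, e}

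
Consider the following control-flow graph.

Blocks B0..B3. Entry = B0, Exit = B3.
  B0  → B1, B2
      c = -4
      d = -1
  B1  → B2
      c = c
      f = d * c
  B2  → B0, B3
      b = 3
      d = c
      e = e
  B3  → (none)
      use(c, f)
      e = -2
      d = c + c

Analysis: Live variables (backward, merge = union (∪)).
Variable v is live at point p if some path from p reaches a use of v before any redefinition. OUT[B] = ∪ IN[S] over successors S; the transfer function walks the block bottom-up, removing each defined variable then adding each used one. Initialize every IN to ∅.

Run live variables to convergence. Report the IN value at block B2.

Fixpoint table:
  B0: | IN={e, f} | OUT={c, d, e, f}
  B1: | IN={c, d, e} | OUT={c, e, f}
  B2: | IN={c, e, f} | OUT={c, e, f}
  B3: | IN={c, f} | OUT={}

Merge at B2: OUT[B2] = IN[B0] ⊔ IN[B3] = {c, e, f}
Applying B2's transfer function to that OUT value gives IN[B2] (row B2 above).

Answer: {c, e, f}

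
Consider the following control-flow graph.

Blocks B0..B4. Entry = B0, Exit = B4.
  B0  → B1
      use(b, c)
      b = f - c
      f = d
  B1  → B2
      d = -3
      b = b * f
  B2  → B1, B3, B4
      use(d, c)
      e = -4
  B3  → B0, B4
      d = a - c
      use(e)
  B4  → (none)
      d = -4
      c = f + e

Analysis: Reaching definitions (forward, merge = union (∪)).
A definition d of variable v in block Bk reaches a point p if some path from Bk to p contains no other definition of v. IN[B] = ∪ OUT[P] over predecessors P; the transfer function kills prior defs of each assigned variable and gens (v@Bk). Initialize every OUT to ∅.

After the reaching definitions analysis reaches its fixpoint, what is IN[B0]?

Per-block solution:
  B0: | IN={b@B1, d@B3, e@B2, f@B0} | OUT={b@B0, d@B3, e@B2, f@B0}
  B1: | IN={b@B0, b@B1, d@B1, d@B3, e@B2, f@B0} | OUT={b@B1, d@B1, e@B2, f@B0}
  B2: | IN={b@B1, d@B1, e@B2, f@B0} | OUT={b@B1, d@B1, e@B2, f@B0}
  B3: | IN={b@B1, d@B1, e@B2, f@B0} | OUT={b@B1, d@B3, e@B2, f@B0}
  B4: | IN={b@B1, d@B1, d@B3, e@B2, f@B0} | OUT={b@B1, c@B4, d@B4, e@B2, f@B0}

Merge at B0 (entry node, so the boundary value {} is joined with the incoming edge(s)): IN[B0] = {} ⊔ OUT[B3] = {b@B1, d@B3, e@B2, f@B0}

Answer: {b@B1, d@B3, e@B2, f@B0}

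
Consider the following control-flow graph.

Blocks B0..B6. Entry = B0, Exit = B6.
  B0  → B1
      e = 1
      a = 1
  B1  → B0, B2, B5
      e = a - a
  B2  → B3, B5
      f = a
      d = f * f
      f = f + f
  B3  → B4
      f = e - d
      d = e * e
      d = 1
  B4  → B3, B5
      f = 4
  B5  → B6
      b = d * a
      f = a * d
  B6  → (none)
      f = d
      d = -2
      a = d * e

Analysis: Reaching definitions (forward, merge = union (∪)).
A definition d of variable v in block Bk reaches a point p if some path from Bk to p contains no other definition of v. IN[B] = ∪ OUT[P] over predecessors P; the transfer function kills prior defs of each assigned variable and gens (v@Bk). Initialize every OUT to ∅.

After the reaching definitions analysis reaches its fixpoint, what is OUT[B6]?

Answer: {a@B6, b@B5, d@B6, e@B1, f@B6}

Derivation:
Fixpoint table:
  B0:  IN={a@B0, e@B1}  OUT={a@B0, e@B0}
  B1:  IN={a@B0, e@B0}  OUT={a@B0, e@B1}
  B2:  IN={a@B0, e@B1}  OUT={a@B0, d@B2, e@B1, f@B2}
  B3:  IN={a@B0, d@B2, d@B3, e@B1, f@B2, f@B4}  OUT={a@B0, d@B3, e@B1, f@B3}
  B4:  IN={a@B0, d@B3, e@B1, f@B3}  OUT={a@B0, d@B3, e@B1, f@B4}
  B5:  IN={a@B0, d@B2, d@B3, e@B1, f@B2, f@B4}  OUT={a@B0, b@B5, d@B2, d@B3, e@B1, f@B5}
  B6:  IN={a@B0, b@B5, d@B2, d@B3, e@B1, f@B5}  OUT={a@B6, b@B5, d@B6, e@B1, f@B6}

Merge at B6: IN[B6] = OUT[B5] = {a@B0, b@B5, d@B2, d@B3, e@B1, f@B5}
Applying B6's transfer function to that IN value gives OUT[B6] (row B6 above).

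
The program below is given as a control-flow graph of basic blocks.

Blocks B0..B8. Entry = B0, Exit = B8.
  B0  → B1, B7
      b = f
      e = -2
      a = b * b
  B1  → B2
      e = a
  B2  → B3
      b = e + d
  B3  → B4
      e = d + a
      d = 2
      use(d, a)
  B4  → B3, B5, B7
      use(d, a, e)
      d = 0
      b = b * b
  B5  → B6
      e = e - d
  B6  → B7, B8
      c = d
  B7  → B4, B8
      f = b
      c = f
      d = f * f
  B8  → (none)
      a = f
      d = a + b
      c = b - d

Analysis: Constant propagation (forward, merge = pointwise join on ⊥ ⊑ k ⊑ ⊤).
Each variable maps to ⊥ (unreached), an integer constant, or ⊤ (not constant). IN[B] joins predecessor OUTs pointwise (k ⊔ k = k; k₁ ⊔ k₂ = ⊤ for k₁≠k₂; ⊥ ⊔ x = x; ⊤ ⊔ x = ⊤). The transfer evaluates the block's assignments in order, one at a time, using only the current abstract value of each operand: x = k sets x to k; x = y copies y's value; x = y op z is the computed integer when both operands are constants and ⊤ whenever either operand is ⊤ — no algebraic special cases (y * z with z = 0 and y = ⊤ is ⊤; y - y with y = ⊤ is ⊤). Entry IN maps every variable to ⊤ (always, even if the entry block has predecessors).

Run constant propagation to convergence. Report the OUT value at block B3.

Answer: {a: ⊤, b: ⊤, c: ⊤, d: 2, e: ⊤, f: ⊤}

Derivation:
Per-block solution:
  B0: | IN=(all ⊤) | OUT={e:-2; rest ⊤}
  B1: | IN={e:-2; rest ⊤} | OUT=(all ⊤)
  B2: | IN=(all ⊤) | OUT=(all ⊤)
  B3: | IN=(all ⊤) | OUT={d:2; rest ⊤}
  B4: | IN=(all ⊤) | OUT={d:0; rest ⊤}
  B5: | IN={d:0; rest ⊤} | OUT={d:0; rest ⊤}
  B6: | IN={d:0; rest ⊤} | OUT={c:0, d:0; rest ⊤}
  B7: | IN=(all ⊤) | OUT=(all ⊤)
  B8: | IN=(all ⊤) | OUT=(all ⊤)

Merge at B3: IN[B3] = OUT[B2] ⊔ OUT[B4] = {a: ⊤, b: ⊤, c: ⊤, d: ⊤, e: ⊤, f: ⊤}
Applying B3's transfer function to that IN value gives OUT[B3] (row B3 above).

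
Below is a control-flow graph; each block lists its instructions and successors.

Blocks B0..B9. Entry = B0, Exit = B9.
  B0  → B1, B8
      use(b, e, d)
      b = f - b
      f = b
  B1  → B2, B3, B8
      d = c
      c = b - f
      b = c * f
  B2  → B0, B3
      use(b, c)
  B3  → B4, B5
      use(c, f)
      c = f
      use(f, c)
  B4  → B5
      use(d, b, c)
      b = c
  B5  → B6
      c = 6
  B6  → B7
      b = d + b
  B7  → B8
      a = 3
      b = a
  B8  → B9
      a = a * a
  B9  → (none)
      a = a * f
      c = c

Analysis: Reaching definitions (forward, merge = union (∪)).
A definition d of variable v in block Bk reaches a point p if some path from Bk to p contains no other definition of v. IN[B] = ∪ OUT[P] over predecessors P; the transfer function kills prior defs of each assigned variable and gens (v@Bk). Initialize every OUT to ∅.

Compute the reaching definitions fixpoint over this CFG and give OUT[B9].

Converged values:
  B0: | IN={b@B1, c@B1, d@B1, f@B0} | OUT={b@B0, c@B1, d@B1, f@B0}
  B1: | IN={b@B0, c@B1, d@B1, f@B0} | OUT={b@B1, c@B1, d@B1, f@B0}
  B2: | IN={b@B1, c@B1, d@B1, f@B0} | OUT={b@B1, c@B1, d@B1, f@B0}
  B3: | IN={b@B1, c@B1, d@B1, f@B0} | OUT={b@B1, c@B3, d@B1, f@B0}
  B4: | IN={b@B1, c@B3, d@B1, f@B0} | OUT={b@B4, c@B3, d@B1, f@B0}
  B5: | IN={b@B1, b@B4, c@B3, d@B1, f@B0} | OUT={b@B1, b@B4, c@B5, d@B1, f@B0}
  B6: | IN={b@B1, b@B4, c@B5, d@B1, f@B0} | OUT={b@B6, c@B5, d@B1, f@B0}
  B7: | IN={b@B6, c@B5, d@B1, f@B0} | OUT={a@B7, b@B7, c@B5, d@B1, f@B0}
  B8: | IN={a@B7, b@B0, b@B1, b@B7, c@B1, c@B5, d@B1, f@B0} | OUT={a@B8, b@B0, b@B1, b@B7, c@B1, c@B5, d@B1, f@B0}
  B9: | IN={a@B8, b@B0, b@B1, b@B7, c@B1, c@B5, d@B1, f@B0} | OUT={a@B9, b@B0, b@B1, b@B7, c@B9, d@B1, f@B0}

Merge at B9: IN[B9] = OUT[B8] = {a@B8, b@B0, b@B1, b@B7, c@B1, c@B5, d@B1, f@B0}
Applying B9's transfer function to that IN value gives OUT[B9] (row B9 above).

Answer: {a@B9, b@B0, b@B1, b@B7, c@B9, d@B1, f@B0}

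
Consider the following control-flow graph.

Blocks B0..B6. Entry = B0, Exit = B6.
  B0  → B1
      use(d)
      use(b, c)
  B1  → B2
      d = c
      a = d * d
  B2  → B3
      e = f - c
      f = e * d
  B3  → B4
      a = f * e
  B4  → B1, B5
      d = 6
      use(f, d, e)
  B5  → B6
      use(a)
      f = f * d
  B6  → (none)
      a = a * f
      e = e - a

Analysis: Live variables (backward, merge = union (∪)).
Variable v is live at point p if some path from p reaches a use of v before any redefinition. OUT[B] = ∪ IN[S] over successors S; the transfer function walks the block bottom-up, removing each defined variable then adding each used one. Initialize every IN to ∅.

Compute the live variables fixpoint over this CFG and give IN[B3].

Answer: {c, e, f}

Trace:
Fixpoint table:
  B0:  IN={b, c, d, f}  OUT={c, f}
  B1:  IN={c, f}  OUT={c, d, f}
  B2:  IN={c, d, f}  OUT={c, e, f}
  B3:  IN={c, e, f}  OUT={a, c, e, f}
  B4:  IN={a, c, e, f}  OUT={a, c, d, e, f}
  B5:  IN={a, d, e, f}  OUT={a, e, f}
  B6:  IN={a, e, f}  OUT={}

Merge at B3: OUT[B3] = IN[B4] = {a, c, e, f}
Applying B3's transfer function to that OUT value gives IN[B3] (row B3 above).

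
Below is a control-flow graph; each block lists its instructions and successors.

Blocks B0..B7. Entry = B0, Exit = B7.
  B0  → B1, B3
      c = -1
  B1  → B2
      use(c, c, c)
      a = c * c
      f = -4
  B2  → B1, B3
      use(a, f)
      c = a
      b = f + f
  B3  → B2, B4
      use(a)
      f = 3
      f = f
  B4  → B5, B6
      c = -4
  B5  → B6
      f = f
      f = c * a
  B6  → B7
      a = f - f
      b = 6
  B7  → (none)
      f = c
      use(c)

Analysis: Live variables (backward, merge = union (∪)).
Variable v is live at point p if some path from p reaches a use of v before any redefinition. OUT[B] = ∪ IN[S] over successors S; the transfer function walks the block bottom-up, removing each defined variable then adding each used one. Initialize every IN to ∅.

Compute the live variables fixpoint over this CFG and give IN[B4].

Per-block solution:
  B0:  IN={a}  OUT={a, c}
  B1:  IN={c}  OUT={a, f}
  B2:  IN={a, f}  OUT={a, c}
  B3:  IN={a}  OUT={a, f}
  B4:  IN={a, f}  OUT={a, c, f}
  B5:  IN={a, c, f}  OUT={c, f}
  B6:  IN={c, f}  OUT={c}
  B7:  IN={c}  OUT={}

Merge at B4: OUT[B4] = IN[B5] ⊔ IN[B6] = {a, c, f}
Applying B4's transfer function to that OUT value gives IN[B4] (row B4 above).

Answer: {a, f}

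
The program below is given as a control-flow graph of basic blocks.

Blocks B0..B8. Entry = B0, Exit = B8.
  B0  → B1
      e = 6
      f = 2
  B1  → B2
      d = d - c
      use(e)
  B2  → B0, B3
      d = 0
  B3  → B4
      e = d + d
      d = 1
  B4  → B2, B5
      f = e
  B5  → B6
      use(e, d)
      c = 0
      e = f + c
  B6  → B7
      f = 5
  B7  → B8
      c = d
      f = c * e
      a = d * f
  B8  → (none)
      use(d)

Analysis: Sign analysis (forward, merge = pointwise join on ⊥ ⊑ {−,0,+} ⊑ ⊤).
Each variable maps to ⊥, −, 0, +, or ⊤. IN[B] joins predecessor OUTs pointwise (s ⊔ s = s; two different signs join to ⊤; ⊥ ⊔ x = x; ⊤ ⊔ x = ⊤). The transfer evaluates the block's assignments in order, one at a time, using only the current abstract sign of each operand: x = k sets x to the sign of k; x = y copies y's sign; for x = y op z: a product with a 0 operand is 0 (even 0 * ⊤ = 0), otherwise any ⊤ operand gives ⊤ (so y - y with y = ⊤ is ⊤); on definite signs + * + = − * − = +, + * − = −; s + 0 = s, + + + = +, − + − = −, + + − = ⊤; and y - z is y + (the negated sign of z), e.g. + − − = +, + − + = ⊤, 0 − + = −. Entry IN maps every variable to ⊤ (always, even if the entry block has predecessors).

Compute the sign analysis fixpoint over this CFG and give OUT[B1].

Fixpoint table:
  B0:  IN=(all ⊤)  OUT={e:+, f:+; rest ⊤}
  B1:  IN={e:+, f:+; rest ⊤}  OUT={e:+, f:+; rest ⊤}
  B2:  IN=(all ⊤)  OUT={d:0; rest ⊤}
  B3:  IN={d:0; rest ⊤}  OUT={d:+, e:0; rest ⊤}
  B4:  IN={d:+, e:0; rest ⊤}  OUT={d:+, e:0, f:0; rest ⊤}
  B5:  IN={d:+, e:0, f:0; rest ⊤}  OUT={c:0, d:+, e:0, f:0; rest ⊤}
  B6:  IN={c:0, d:+, e:0, f:0; rest ⊤}  OUT={c:0, d:+, e:0, f:+; rest ⊤}
  B7:  IN={c:0, d:+, e:0, f:+; rest ⊤}  OUT={a:0, c:+, d:+, e:0, f:0; rest ⊤}
  B8:  IN={a:0, c:+, d:+, e:0, f:0; rest ⊤}  OUT={a:0, c:+, d:+, e:0, f:0; rest ⊤}

Merge at B1: IN[B1] = OUT[B0] = {a: ⊤, b: ⊤, c: ⊤, d: ⊤, e: +, f: +}
Applying B1's transfer function to that IN value gives OUT[B1] (row B1 above).

Answer: {a: ⊤, b: ⊤, c: ⊤, d: ⊤, e: +, f: +}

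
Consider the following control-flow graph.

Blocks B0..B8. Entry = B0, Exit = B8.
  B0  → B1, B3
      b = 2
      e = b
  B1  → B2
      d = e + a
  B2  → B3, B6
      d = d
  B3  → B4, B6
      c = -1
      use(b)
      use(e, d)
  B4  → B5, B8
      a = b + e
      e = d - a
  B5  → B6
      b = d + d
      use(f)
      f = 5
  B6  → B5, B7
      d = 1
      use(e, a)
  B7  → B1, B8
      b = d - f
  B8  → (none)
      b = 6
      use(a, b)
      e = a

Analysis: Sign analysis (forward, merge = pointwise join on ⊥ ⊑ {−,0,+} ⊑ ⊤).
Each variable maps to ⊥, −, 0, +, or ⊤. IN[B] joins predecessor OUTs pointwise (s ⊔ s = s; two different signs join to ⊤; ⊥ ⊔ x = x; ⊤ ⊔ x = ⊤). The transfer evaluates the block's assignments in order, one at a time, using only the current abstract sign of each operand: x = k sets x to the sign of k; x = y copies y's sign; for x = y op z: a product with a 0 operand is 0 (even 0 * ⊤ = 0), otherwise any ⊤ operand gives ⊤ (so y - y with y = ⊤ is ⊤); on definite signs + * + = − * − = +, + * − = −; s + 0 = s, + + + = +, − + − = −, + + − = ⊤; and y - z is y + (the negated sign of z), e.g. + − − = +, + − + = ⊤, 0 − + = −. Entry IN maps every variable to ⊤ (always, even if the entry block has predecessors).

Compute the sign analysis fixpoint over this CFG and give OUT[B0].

Answer: {a: ⊤, b: +, c: ⊤, d: ⊤, e: +, f: ⊤}

Working:
Per-block solution:
  B0:   IN=(all ⊤)   OUT={b:+, e:+; rest ⊤}
  B1:   IN=(all ⊤)   OUT=(all ⊤)
  B2:   IN=(all ⊤)   OUT=(all ⊤)
  B3:   IN=(all ⊤)   OUT={c:-; rest ⊤}
  B4:   IN={c:-; rest ⊤}   OUT={c:-; rest ⊤}
  B5:   IN=(all ⊤)   OUT={f:+; rest ⊤}
  B6:   IN=(all ⊤)   OUT={d:+; rest ⊤}
  B7:   IN={d:+; rest ⊤}   OUT={d:+; rest ⊤}
  B8:   IN=(all ⊤)   OUT={b:+; rest ⊤}

B0 is the boundary node: IN[B0] = {a: ⊤, b: ⊤, c: ⊤, d: ⊤, e: ⊤, f: ⊤}
Applying B0's transfer function to that IN value gives OUT[B0] (row B0 above).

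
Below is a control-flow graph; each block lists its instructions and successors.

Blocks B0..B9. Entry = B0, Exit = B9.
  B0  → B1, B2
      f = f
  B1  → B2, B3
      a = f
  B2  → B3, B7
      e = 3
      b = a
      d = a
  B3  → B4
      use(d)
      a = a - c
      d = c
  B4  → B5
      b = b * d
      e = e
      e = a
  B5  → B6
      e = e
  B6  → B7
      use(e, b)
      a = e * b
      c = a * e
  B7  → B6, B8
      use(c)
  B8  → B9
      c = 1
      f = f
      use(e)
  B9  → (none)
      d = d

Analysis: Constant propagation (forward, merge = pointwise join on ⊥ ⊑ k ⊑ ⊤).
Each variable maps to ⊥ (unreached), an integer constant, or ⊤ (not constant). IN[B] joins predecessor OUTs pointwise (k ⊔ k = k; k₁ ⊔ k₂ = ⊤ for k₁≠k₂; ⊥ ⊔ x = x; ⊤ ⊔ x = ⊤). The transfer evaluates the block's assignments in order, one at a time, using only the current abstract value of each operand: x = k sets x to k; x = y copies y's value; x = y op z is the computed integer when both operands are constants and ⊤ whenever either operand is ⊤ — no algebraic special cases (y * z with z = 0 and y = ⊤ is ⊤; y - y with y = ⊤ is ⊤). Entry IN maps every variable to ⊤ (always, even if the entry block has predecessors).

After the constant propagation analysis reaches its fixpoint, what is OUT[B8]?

Converged values:
  B0:   IN=(all ⊤)   OUT=(all ⊤)
  B1:   IN=(all ⊤)   OUT=(all ⊤)
  B2:   IN=(all ⊤)   OUT={e:3; rest ⊤}
  B3:   IN=(all ⊤)   OUT=(all ⊤)
  B4:   IN=(all ⊤)   OUT=(all ⊤)
  B5:   IN=(all ⊤)   OUT=(all ⊤)
  B6:   IN=(all ⊤)   OUT=(all ⊤)
  B7:   IN=(all ⊤)   OUT=(all ⊤)
  B8:   IN=(all ⊤)   OUT={c:1; rest ⊤}
  B9:   IN={c:1; rest ⊤}   OUT={c:1; rest ⊤}

Merge at B8: IN[B8] = OUT[B7] = {a: ⊤, b: ⊤, c: ⊤, d: ⊤, e: ⊤, f: ⊤}
Applying B8's transfer function to that IN value gives OUT[B8] (row B8 above).

Answer: {a: ⊤, b: ⊤, c: 1, d: ⊤, e: ⊤, f: ⊤}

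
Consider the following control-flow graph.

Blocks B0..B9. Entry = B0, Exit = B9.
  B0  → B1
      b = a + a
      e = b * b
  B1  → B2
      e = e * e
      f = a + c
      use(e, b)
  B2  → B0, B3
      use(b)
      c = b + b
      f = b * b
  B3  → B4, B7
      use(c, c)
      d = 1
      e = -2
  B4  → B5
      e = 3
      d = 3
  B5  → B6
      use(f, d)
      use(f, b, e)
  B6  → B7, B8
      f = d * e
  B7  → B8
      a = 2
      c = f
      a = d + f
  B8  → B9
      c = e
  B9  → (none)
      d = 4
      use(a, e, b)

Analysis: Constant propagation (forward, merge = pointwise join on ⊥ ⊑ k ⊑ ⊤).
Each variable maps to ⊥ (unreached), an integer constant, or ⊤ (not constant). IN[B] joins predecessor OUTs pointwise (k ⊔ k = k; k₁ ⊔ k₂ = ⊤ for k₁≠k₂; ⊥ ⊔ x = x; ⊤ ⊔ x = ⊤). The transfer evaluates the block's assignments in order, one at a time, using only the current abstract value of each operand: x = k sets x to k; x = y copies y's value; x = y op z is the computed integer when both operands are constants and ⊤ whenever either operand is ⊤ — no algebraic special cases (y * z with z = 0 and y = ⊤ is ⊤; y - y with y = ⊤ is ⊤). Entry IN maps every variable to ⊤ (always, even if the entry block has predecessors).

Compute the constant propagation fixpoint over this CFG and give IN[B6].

Answer: {a: ⊤, b: ⊤, c: ⊤, d: 3, e: 3, f: ⊤}

Trace:
Converged values:
  B0:   IN=(all ⊤)   OUT=(all ⊤)
  B1:   IN=(all ⊤)   OUT=(all ⊤)
  B2:   IN=(all ⊤)   OUT=(all ⊤)
  B3:   IN=(all ⊤)   OUT={d:1, e:-2; rest ⊤}
  B4:   IN={d:1, e:-2; rest ⊤}   OUT={d:3, e:3; rest ⊤}
  B5:   IN={d:3, e:3; rest ⊤}   OUT={d:3, e:3; rest ⊤}
  B6:   IN={d:3, e:3; rest ⊤}   OUT={d:3, e:3, f:9; rest ⊤}
  B7:   IN=(all ⊤)   OUT=(all ⊤)
  B8:   IN=(all ⊤)   OUT=(all ⊤)
  B9:   IN=(all ⊤)   OUT={d:4; rest ⊤}

Merge at B6: IN[B6] = OUT[B5] = {a: ⊤, b: ⊤, c: ⊤, d: 3, e: 3, f: ⊤}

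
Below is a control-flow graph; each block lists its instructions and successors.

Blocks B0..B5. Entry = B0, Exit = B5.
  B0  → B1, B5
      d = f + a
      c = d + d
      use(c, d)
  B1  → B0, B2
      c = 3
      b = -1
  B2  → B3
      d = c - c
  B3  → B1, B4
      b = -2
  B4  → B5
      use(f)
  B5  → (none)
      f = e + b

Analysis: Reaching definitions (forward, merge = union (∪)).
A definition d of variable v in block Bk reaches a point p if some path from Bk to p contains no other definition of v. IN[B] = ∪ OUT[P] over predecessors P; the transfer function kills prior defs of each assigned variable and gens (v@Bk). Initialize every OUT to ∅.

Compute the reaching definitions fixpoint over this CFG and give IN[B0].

Answer: {b@B1, c@B1, d@B0, d@B2}

Working:
Per-block solution:
  B0:  IN={b@B1, c@B1, d@B0, d@B2}  OUT={b@B1, c@B0, d@B0}
  B1:  IN={b@B1, b@B3, c@B0, c@B1, d@B0, d@B2}  OUT={b@B1, c@B1, d@B0, d@B2}
  B2:  IN={b@B1, c@B1, d@B0, d@B2}  OUT={b@B1, c@B1, d@B2}
  B3:  IN={b@B1, c@B1, d@B2}  OUT={b@B3, c@B1, d@B2}
  B4:  IN={b@B3, c@B1, d@B2}  OUT={b@B3, c@B1, d@B2}
  B5:  IN={b@B1, b@B3, c@B0, c@B1, d@B0, d@B2}  OUT={b@B1, b@B3, c@B0, c@B1, d@B0, d@B2, f@B5}

Merge at B0 (entry node, so the boundary value {} is joined with the incoming edge(s)): IN[B0] = {} ⊔ OUT[B1] = {b@B1, c@B1, d@B0, d@B2}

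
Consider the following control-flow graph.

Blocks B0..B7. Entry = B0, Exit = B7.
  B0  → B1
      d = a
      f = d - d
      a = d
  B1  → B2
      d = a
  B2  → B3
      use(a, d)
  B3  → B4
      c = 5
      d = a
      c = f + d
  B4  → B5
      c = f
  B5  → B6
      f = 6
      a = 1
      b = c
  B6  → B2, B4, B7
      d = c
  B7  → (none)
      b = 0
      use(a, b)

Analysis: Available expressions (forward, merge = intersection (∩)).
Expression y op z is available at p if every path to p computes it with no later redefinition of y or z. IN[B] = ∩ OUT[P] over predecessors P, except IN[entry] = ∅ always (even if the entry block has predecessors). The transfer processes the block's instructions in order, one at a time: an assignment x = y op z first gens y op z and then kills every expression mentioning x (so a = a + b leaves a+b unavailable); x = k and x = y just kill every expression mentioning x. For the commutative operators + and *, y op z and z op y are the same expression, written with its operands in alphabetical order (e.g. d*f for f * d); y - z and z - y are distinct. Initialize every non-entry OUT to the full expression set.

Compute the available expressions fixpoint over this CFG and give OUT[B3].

Converged values:
  B0:   IN={}   OUT={d-d}
  B1:   IN={d-d}   OUT={}
  B2:   IN={}   OUT={}
  B3:   IN={}   OUT={d+f}
  B4:   IN={}   OUT={}
  B5:   IN={}   OUT={}
  B6:   IN={}   OUT={}
  B7:   IN={}   OUT={}

Merge at B3: IN[B3] = OUT[B2] = {}
Applying B3's transfer function to that IN value gives OUT[B3] (row B3 above).

Answer: {d+f}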